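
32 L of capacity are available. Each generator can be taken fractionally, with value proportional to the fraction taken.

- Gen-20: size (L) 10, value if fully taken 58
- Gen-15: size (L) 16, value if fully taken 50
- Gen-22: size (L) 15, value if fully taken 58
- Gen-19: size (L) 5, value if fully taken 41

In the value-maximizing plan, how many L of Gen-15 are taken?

Best value per unit of size first: Gen-19 41/5≈8.2, Gen-20 58/10≈5.8, Gen-22 58/15≈3.87, Gen-15 50/16≈3.12.
All 5 L of Gen-19 fit (value 41) ; 27 remain.
Take all of Gen-20 (10 L, value 58) ; 17 L left.
Take all of Gen-22 (15 L, value 58) ; 2 L left.
Only 2 L remain; take 2/16 of Gen-15 for value 50×2/16 = 6.25.

2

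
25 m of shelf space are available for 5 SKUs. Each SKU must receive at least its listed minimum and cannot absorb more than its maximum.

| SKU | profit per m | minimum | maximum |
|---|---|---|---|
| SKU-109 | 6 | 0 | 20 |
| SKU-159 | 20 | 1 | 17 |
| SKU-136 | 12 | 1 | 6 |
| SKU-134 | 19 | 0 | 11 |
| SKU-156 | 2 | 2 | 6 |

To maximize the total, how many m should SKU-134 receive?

5

Meeting every minimum uses 0+1+1+0+2 = 4 m, leaving 21.
Highest profit per m first: SKU-159 20 > SKU-134 19 > SKU-136 12 > SKU-109 6 > SKU-156 2.
SKU-159 takes 16 more to reach its cap of 17 ; 5 left.
Only 5 left; SKU-134 takes them to reach 5.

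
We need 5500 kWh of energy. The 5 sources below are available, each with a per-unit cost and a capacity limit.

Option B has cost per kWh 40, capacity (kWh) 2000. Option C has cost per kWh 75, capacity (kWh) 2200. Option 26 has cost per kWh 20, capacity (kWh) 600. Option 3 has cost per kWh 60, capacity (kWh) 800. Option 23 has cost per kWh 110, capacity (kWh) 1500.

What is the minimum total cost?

297500

Use sources in increasing cost order.
Option 26 at 20: take all 600 kWh ; 4900 still needed.
Option B (40): use full 2000 ; 2900 kWh to go.
Option 3 at 60: take all 800 kWh ; 2100 still needed.
Option C at 75: take 2100 of its 2200 ; requirement met.
Option 23: unused.
Cost = 600×20 + 2000×40 + 800×60 + 2100×75 = 297500.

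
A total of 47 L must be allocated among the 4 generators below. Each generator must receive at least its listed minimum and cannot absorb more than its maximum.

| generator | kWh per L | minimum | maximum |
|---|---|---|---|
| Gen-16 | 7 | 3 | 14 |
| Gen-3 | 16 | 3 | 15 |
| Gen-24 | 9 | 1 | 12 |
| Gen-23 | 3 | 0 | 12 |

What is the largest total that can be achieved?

Meeting every minimum uses 3+3+1+0 = 7 L, leaving 40.
Rank by kWh per L: Gen-3 16 > Gen-24 9 > Gen-16 7 > Gen-23 3.
Gen-3 takes 12 more to reach its cap of 15 → 28 left.
Gen-24: +11 to 12 (cap) → 17 left.
Gen-16 takes 11 more to reach its cap of 14 → 6 left.
Gen-23 has room for 12 more but only 6 remain, so it gets 6.
Total = 7×14 + 16×15 + 9×12 + 3×6 = 464.

464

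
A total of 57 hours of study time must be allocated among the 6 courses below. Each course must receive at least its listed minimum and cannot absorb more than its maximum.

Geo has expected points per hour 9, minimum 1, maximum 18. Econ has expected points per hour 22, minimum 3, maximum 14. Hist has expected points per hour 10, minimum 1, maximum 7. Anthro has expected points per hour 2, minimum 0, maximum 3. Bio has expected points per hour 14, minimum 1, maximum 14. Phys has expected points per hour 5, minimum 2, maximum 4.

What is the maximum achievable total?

Meeting every minimum uses 1+3+1+0+1+2 = 8 hours, leaving 49.
Rank by expected points per hour: Econ 22 > Bio 14 > Hist 10 > Geo 9 > Phys 5 > Anthro 2.
Econ: +11 to 14 (cap) — 38 left.
Bio: +13 to 14 (cap) — 25 left.
Hist: +6 to 7 (cap) — 19 left.
Geo: +17 to 18 (cap) — 2 left.
Give Phys 2 more to hit its cap of 4 — 0 left.
Total = 9×18 + 22×14 + 10×7 + 14×14 + 5×4 = 756.

756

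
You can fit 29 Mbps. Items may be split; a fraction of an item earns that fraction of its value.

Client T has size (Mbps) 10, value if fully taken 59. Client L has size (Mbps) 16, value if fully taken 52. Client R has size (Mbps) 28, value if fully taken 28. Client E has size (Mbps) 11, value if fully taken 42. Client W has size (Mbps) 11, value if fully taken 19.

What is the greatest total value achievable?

127

Rank by value-to-size ratio: Client T 59/10≈5.9, Client E 42/11≈3.82, Client L 52/16≈3.25, Client W 19/11≈1.73, Client R 28/28≈1.
Take all of Client T (10 Mbps, value 59) ; 19 Mbps left.
Client E: take in full, 11 Mbps for value 42 ; 8 left.
Only 8 Mbps remain; take 8/16 of Client L for value 52×8/16 = 26.
Total value = 127.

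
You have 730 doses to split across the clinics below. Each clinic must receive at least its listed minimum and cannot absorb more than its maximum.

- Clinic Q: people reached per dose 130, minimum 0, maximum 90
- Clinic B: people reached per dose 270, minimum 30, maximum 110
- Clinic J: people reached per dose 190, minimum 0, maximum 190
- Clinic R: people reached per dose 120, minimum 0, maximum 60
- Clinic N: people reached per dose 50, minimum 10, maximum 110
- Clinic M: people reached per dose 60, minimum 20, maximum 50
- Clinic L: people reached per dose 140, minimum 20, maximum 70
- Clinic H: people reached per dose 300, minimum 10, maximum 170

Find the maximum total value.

147800

Meeting every minimum uses 0+30+0+0+10+20+20+10 = 90 doses, leaving 640.
Rank by people reached per dose: Clinic H 300 > Clinic B 270 > Clinic J 190 > Clinic L 140 > Clinic Q 130 > Clinic R 120 > Clinic M 60 > Clinic N 50.
Clinic H takes 160 more to reach its cap of 170 ; 480 left.
Clinic B: +80 to 110 (cap) ; 400 left.
Clinic J: +190 to 190 (cap) ; 210 left.
Give Clinic L 50 more to hit its cap of 70 ; 160 left.
Give Clinic Q 90 more to hit its cap of 90 ; 70 left.
Clinic R: +60 to 60 (cap) ; 10 left.
Clinic M has room for 30 more but only 10 remain, so it gets 30.
Total = 130×90 + 270×110 + 190×190 + 120×60 + 50×10 + 60×30 + 140×70 + 300×170 = 147800.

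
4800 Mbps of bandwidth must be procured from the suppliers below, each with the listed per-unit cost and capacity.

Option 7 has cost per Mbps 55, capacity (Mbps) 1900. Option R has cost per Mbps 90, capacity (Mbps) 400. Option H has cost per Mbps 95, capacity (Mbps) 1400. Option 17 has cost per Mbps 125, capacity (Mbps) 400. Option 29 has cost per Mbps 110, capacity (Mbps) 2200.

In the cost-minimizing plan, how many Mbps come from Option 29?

1100

Fill from the cheapest supplier first.
Option 7 at 55: take all 1900 Mbps ; 2900 still needed.
Option R at 90: take all 400 Mbps ; 2500 still needed.
Option H at 95: take all 1400 Mbps ; 1100 still needed.
Option 29 (110): take the remaining 1100 ; done.
Option 17: unused.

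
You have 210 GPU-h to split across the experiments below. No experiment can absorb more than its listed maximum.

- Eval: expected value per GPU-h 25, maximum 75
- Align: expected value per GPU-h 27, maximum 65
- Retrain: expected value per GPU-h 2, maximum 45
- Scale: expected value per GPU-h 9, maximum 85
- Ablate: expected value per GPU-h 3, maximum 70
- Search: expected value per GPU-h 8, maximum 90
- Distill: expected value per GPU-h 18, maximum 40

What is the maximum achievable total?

4620

Highest expected value per GPU-h first: Align 27 > Eval 25 > Distill 18 > Scale 9 > Search 8 > Ablate 3 > Retrain 2.
Align: +65 to 65 (cap) — 145 left.
Eval takes 75 to reach its cap of 75 — 70 left.
Distill: +40 to 40 (cap) — 30 left.
Scale has room for 85 but only 30 remain, so it gets 30.
Total = 25×75 + 27×65 + 9×30 + 18×40 = 4620.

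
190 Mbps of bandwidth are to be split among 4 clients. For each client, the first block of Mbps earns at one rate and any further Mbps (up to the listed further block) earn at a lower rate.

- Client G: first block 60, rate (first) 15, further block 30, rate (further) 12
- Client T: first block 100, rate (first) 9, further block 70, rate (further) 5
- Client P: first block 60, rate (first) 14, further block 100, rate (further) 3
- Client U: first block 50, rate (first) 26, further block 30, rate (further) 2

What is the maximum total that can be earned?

3280

Treat each block as its own option and order by rate: Client U/T1 26 > Client G/T1 15 > Client P/T1 14 > Client G/T2 12 > Client T/T1 9 > Client T/T2 5 > Client P/T2 3 > Client U/T2 2.
Client U T1 at 26: fill all 50 → 140 left.
Client G T1 at 15: fill all 60 → 80 left.
Client P/T1 (14): +60 → 20 left.
Client G T2 at 12: only 20 left, fill 20.
Total = 26×50 + 15×60 + 14×60 + 12×20 = 3280.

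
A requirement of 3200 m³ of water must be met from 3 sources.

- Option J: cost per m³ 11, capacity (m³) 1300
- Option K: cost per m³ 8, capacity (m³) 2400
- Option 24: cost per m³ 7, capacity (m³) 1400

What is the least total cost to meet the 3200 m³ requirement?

Use sources in increasing cost order.
Option 24 at 7: take all 1400 m³ ; 1800 still needed.
Option K (8): take the remaining 1800 ; done.
Option J: unused.
Cost = 1400×7 + 1800×8 = 24200.

24200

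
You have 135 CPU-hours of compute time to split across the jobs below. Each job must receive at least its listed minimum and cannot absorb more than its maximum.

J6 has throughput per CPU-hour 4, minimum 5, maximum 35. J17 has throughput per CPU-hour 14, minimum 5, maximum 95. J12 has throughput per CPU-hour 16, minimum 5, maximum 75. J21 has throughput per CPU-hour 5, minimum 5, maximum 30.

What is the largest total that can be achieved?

Meeting every minimum uses 5+5+5+5 = 20 CPU-hours, leaving 115.
Rank by throughput per CPU-hour: J12 16 > J17 14 > J21 5 > J6 4.
J12: +70 to 75 (cap) — 45 left.
Only 45 left; J17 takes them to reach 50.
Total = 4×5 + 14×50 + 16×75 + 5×5 = 1945.

1945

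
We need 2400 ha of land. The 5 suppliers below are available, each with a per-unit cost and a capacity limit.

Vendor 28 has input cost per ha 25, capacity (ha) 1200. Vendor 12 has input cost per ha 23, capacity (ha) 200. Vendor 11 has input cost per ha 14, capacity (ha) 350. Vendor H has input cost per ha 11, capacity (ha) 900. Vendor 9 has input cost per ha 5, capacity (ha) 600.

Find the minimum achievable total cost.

31150

Cheapest first:
Vendor 9 (5): use full 600 ; 1800 ha to go.
Vendor H (11): use full 900 ; 900 ha to go.
Take 350 from Vendor 11 at 14 ; need 550 more.
Take 200 from Vendor 12 at 23 ; need 350 more.
Take 350 from Vendor 28 at 25 to finish.
Cost = 600×5 + 900×11 + 350×14 + 200×23 + 350×25 = 31150.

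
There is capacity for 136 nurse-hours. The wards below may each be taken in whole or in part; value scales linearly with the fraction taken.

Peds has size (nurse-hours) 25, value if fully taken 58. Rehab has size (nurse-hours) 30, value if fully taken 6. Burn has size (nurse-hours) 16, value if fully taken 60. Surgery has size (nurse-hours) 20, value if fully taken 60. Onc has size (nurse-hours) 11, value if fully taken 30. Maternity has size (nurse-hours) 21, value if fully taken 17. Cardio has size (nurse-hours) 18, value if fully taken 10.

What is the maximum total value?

240

Best value per unit of size first: Burn 60/16≈3.75, Surgery 60/20≈3, Onc 30/11≈2.73, Peds 58/25≈2.32, Maternity 17/21≈0.81, Cardio 10/18≈0.556, Rehab 6/30≈0.2.
Burn: take in full, 16 nurse-hours for value 60 → 120 left.
Take all of Surgery (20 nurse-hours, value 60) → 100 nurse-hours left.
Onc: take in full, 11 nurse-hours for value 30 → 89 left.
Take all of Peds (25 nurse-hours, value 58) → 64 nurse-hours left.
Take all of Maternity (21 nurse-hours, value 17) → 43 nurse-hours left.
Take all of Cardio (18 nurse-hours, value 10) → 25 nurse-hours left.
25 nurse-hours left: a 25/30 share of Rehab gives 6×25/30 = 5.
Total value = 240.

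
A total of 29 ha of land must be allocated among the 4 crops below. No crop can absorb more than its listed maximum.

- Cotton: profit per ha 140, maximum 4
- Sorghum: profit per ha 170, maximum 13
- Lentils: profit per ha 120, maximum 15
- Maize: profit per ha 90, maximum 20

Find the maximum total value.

Rank by profit per ha: Sorghum 170 > Cotton 140 > Lentils 120 > Maize 90.
Give Sorghum 13 to hit its cap of 13 → 16 left.
Cotton: +4 to 4 (cap) → 12 left.
Lentils has room for 15 but only 12 remain, so it gets 12.
Total = 140×4 + 170×13 + 120×12 = 4210.

4210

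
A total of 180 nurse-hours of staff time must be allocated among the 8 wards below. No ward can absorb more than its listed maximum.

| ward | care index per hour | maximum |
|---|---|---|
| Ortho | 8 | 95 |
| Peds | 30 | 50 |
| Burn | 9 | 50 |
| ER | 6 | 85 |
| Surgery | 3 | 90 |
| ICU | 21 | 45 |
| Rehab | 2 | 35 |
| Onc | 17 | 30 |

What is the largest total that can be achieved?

Highest care index per hour first: Peds 30 > ICU 21 > Onc 17 > Burn 9 > Ortho 8 > ER 6 > Surgery 3 > Rehab 2.
Peds takes 50 to reach its cap of 50 → 130 left.
ICU takes 45 to reach its cap of 45 → 85 left.
Onc takes 30 to reach its cap of 30 → 55 left.
Burn: +50 to 50 (cap) → 5 left.
Ortho has room for 95 but only 5 remain, so it gets 5.
Total = 8×5 + 30×50 + 9×50 + 21×45 + 17×30 = 3445.

3445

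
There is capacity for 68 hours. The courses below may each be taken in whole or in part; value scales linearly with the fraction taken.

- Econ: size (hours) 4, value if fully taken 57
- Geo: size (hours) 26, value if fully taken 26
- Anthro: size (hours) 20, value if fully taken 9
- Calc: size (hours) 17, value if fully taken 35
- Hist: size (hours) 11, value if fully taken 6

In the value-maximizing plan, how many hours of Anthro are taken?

Rank by value-to-size ratio: Econ 57/4≈14.2, Calc 35/17≈2.06, Geo 26/26≈1, Hist 6/11≈0.545, Anthro 9/20≈0.45.
Econ: take in full, 4 hours for value 57 → 64 left.
Calc: take in full, 17 hours for value 35 → 47 left.
Geo: take in full, 26 hours for value 26 → 21 left.
Hist: take in full, 11 hours for value 6 → 10 left.
Fill the last 10 hours with part of Anthro: 10/20 of it earns 4.5.

10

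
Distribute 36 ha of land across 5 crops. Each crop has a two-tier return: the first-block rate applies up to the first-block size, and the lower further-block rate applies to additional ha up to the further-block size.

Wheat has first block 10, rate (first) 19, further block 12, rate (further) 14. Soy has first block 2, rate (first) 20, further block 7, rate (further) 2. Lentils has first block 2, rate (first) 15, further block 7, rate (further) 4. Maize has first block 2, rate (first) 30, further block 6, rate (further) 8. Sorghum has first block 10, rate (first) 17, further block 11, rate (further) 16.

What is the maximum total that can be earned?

651

Rank every tier by rate: Maize/tier1 30 > Soy/tier1 20 > Wheat/tier1 19 > Sorghum/tier1 17 > Sorghum/tier2 16 > Lentils/tier1 15 > Wheat/tier2 14 > Maize/tier2 8 > Lentils/tier2 4 > Soy/tier2 2.
Fill Maize tier1 block (2 at 30) → 34 left.
Fill Soy tier1 block (2 at 20) → 32 left.
Fill Wheat tier1 block (10 at 19) → 22 left.
Sorghum/tier1 (17): +10 → 12 left.
Sorghum tier2 at 16: fill all 11 → 1 left.
1 remain; put them into Lentils tier1 at 15.
Total = 30×2 + 20×2 + 19×10 + 17×10 + 16×11 + 15×1 = 651.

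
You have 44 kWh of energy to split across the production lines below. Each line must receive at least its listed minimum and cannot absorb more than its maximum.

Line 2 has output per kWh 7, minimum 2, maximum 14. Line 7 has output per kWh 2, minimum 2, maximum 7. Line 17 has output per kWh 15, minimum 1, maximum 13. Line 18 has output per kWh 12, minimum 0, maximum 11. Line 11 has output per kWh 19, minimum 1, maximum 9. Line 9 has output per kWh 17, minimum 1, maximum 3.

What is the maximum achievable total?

595

Meeting every minimum uses 2+2+1+0+1+1 = 7 kWh, leaving 37.
Rank by output per kWh: Line 11 19 > Line 9 17 > Line 17 15 > Line 18 12 > Line 2 7 > Line 7 2.
Give Line 11 8 more to hit its cap of 9 ; 29 left.
Line 9: +2 to 3 (cap) ; 27 left.
Line 17: +12 to 13 (cap) ; 15 left.
Line 18: +11 to 11 (cap) ; 4 left.
Only 4 left; Line 2 takes them to reach 6.
Total = 7×6 + 2×2 + 15×13 + 12×11 + 19×9 + 17×3 = 595.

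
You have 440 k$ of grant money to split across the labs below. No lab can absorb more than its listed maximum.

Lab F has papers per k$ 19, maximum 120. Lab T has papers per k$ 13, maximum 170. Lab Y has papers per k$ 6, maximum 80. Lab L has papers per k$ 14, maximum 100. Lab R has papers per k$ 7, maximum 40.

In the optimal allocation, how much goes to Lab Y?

Highest papers per k$ first: Lab F 19 > Lab L 14 > Lab T 13 > Lab R 7 > Lab Y 6.
Lab F takes 120 to reach its cap of 120 → 320 left.
Lab L takes 100 to reach its cap of 100 → 220 left.
Lab T: +170 to 170 (cap) → 50 left.
Lab R: +40 to 40 (cap) → 10 left.
Lab Y: +10 (room for 80) → 10. Pool exhausted.

10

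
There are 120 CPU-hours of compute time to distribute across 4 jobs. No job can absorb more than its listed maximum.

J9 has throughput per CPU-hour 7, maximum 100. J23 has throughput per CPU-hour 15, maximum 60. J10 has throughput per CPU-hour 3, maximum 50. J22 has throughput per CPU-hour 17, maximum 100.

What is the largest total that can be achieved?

Rank by throughput per CPU-hour: J22 17 > J23 15 > J9 7 > J10 3.
J22 takes 100 to reach its cap of 100 ; 20 left.
Only 20 left; J23 takes them to reach 20.
Total = 15×20 + 17×100 = 2000.

2000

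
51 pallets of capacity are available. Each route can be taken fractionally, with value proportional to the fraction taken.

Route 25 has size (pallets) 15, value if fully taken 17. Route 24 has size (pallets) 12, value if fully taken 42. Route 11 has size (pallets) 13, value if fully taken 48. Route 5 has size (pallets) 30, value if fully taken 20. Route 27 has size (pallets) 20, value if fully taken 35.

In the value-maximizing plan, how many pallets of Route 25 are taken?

6

Rank by value-to-size ratio: Route 11 48/13≈3.69, Route 24 42/12≈3.5, Route 27 35/20≈1.75, Route 25 17/15≈1.13, Route 5 20/30≈0.667.
Route 11: take in full, 13 pallets for value 48 → 38 left.
Take all of Route 24 (12 pallets, value 42) → 26 pallets left.
All 20 pallets of Route 27 fit (value 35) → 6 remain.
6 pallets left: a 6/15 share of Route 25 gives 17×6/15 = 6.8.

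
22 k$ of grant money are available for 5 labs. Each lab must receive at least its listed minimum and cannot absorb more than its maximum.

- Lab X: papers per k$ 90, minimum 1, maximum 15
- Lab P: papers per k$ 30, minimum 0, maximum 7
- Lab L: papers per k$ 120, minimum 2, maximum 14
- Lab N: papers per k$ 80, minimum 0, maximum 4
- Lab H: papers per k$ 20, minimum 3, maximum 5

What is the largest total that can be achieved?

Meeting every minimum uses 1+0+2+0+3 = 6 k$, leaving 16.
Rank by papers per k$: Lab L 120 > Lab X 90 > Lab N 80 > Lab P 30 > Lab H 20.
Give Lab L 12 more to hit its cap of 14 ; 4 left.
Lab X: +4 (room for 14) → 5. Pool exhausted.
Total = 90×5 + 120×14 + 20×3 = 2190.

2190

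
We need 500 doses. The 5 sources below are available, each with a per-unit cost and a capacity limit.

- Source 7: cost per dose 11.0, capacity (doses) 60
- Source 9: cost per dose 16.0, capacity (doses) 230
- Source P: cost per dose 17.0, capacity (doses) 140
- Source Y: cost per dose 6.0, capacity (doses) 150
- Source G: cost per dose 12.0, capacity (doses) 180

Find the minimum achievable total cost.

5480

Cheapest first:
Source Y (6.0): use full 150 — 350 doses to go.
Source 7 at 11.0: take all 60 doses — 290 still needed.
Source G at 12.0: take all 180 doses — 110 still needed.
Take 110 from Source 9 at 16.0 to finish.
Source P: unused.
Cost = 150×6.0 + 60×11.0 + 180×12.0 + 110×16.0 = 5480.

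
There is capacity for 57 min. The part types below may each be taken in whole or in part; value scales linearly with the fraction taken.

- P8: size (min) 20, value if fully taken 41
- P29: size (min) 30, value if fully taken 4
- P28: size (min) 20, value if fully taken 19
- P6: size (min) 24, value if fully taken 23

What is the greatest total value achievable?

Rank by value-to-size ratio: P8 41/20≈2.05, P6 23/24≈0.958, P28 19/20≈0.95, P29 4/30≈0.133.
Take all of P8 (20 min, value 41) ; 37 min left.
All 24 min of P6 fit (value 23) ; 13 remain.
13 min left: a 13/20 share of P28 gives 19×13/20 = 12.35.
Total value = 76.35.

76.35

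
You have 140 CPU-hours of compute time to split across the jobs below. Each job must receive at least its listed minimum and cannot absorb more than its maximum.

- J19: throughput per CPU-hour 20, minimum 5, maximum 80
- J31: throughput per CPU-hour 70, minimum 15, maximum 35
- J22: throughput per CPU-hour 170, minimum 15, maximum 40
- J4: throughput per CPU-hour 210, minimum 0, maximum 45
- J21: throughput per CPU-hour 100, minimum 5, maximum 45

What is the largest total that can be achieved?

20900

Meeting every minimum uses 5+15+15+0+5 = 40 CPU-hours, leaving 100.
Rank by throughput per CPU-hour: J4 210 > J22 170 > J21 100 > J31 70 > J19 20.
Give J4 45 more to hit its cap of 45 — 55 left.
J22 takes 25 more to reach its cap of 40 — 30 left.
J21 has room for 40 more but only 30 remain, so it gets 35.
Total = 20×5 + 70×15 + 170×40 + 210×45 + 100×35 = 20900.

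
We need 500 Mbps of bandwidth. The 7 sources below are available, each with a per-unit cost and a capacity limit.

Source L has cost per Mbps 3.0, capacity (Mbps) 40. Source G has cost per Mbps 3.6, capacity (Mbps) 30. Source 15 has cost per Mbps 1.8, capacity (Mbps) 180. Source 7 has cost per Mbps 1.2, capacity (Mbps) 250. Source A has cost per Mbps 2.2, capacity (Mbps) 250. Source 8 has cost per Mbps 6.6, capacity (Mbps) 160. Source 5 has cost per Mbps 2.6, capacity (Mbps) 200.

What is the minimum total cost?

Cheapest first:
Source 7 at 1.2: take all 250 Mbps — 250 still needed.
Source 15 at 1.8: take all 180 Mbps — 70 still needed.
Source A (2.2): take the remaining 70 — done.
Source 5, Source L, Source G, Source 8: unused.
Cost = 250×1.2 + 180×1.8 + 70×2.2 = 778.

778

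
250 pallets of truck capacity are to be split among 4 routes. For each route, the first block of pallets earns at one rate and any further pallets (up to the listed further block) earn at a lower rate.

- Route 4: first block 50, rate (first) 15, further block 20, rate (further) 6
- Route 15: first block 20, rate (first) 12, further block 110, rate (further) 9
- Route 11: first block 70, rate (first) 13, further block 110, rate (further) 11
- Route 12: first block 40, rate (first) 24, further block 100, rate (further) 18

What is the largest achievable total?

4290

Order all 8 blocks by rate: Route 12/first 24 > Route 12/second 18 > Route 4/first 15 > Route 11/first 13 > Route 15/first 12 > Route 11/second 11 > Route 15/second 9 > Route 4/second 6.
Fill Route 12 first block (40 at 24) — 210 left.
Fill Route 12 second block (100 at 18) — 110 left.
Route 4/first (15): +50 — 60 left.
Route 11/first: +60 of 70 at 13; pool empty.
Total = 24×40 + 18×100 + 15×50 + 13×60 = 4290.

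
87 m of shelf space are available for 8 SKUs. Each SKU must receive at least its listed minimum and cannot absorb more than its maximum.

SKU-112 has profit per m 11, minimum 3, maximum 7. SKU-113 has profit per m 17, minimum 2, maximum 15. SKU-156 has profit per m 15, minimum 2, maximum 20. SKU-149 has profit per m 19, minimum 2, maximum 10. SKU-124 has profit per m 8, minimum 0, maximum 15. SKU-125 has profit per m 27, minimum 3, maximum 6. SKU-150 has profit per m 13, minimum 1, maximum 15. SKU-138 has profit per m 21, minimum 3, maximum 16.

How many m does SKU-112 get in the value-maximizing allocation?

5

Meeting every minimum uses 3+2+2+2+0+3+1+3 = 16 m, leaving 71.
Order the SKUs by profit per m: SKU-125 27 > SKU-138 21 > SKU-149 19 > SKU-113 17 > SKU-156 15 > SKU-150 13 > SKU-112 11 > SKU-124 8.
Give SKU-125 3 more to hit its cap of 6 — 68 left.
Give SKU-138 13 more to hit its cap of 16 — 55 left.
Give SKU-149 8 more to hit its cap of 10 — 47 left.
Give SKU-113 13 more to hit its cap of 15 — 34 left.
SKU-156 takes 18 more to reach its cap of 20 — 16 left.
SKU-150 takes 14 more to reach its cap of 15 — 2 left.
SKU-112 has room for 4 more but only 2 remain, so it gets 5.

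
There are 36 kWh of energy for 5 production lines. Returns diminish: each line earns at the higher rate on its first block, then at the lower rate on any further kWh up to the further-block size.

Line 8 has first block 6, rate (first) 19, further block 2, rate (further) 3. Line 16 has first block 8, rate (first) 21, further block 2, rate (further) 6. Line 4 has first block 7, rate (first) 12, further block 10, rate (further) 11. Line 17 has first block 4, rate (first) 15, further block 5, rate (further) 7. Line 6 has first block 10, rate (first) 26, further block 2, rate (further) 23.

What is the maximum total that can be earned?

720

Rank every tier by rate: Line 6/first 26 > Line 6/second 23 > Line 16/first 21 > Line 8/first 19 > Line 17/first 15 > Line 4/first 12 > Line 4/second 11 > Line 17/second 7 > Line 16/second 6 > Line 8/second 3.
Line 6/first (26): +10 → 26 left.
Line 6/second (23): +2 → 24 left.
Fill Line 16 first block (8 at 21) → 16 left.
Line 8/first (19): +6 → 10 left.
Fill Line 17 first block (4 at 15) → 6 left.
6 remain; put them into Line 4 first at 12.
Total = 26×10 + 23×2 + 21×8 + 19×6 + 15×4 + 12×6 = 720.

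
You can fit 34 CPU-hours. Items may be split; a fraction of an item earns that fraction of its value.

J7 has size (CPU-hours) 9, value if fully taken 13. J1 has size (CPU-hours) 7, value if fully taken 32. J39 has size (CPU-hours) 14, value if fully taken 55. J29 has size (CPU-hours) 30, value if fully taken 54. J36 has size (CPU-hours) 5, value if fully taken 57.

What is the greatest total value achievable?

158.4

Best value per unit of size first: J36 57/5≈11.4, J1 32/7≈4.57, J39 55/14≈3.93, J29 54/30≈1.8, J7 13/9≈1.44.
Take all of J36 (5 CPU-hours, value 57) — 29 CPU-hours left.
J1: take in full, 7 CPU-hours for value 32 — 22 left.
Take all of J39 (14 CPU-hours, value 55) — 8 CPU-hours left.
Fill the last 8 CPU-hours with part of J29: 8/30 of it earns 14.4.
Total value = 158.4.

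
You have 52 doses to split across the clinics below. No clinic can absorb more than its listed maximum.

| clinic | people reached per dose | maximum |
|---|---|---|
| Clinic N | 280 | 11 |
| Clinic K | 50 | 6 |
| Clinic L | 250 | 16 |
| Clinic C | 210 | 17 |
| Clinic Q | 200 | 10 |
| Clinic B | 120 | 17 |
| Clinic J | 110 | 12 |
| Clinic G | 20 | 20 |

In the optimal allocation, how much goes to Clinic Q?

Order the clinics by people reached per dose: Clinic N 280 > Clinic L 250 > Clinic C 210 > Clinic Q 200 > Clinic B 120 > Clinic J 110 > Clinic K 50 > Clinic G 20.
Clinic N: +11 to 11 (cap) — 41 left.
Give Clinic L 16 to hit its cap of 16 — 25 left.
Clinic C takes 17 to reach its cap of 17 — 8 left.
Clinic Q has room for 10 but only 8 remain, so it gets 8.

8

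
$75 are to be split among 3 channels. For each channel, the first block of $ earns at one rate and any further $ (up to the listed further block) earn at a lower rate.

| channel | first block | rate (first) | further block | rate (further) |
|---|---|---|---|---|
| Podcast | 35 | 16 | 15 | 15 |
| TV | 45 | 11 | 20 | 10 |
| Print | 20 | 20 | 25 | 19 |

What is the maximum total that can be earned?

1355

Order all 6 blocks by rate: Print/tier1 20 > Print/tier2 19 > Podcast/tier1 16 > Podcast/tier2 15 > TV/tier1 11 > TV/tier2 10.
Fill Print tier1 block (20 at 20) ; 55 left.
Fill Print tier2 block (25 at 19) ; 30 left.
30 remain; put them into Podcast tier1 at 16.
Total = 20×20 + 19×25 + 16×30 = 1355.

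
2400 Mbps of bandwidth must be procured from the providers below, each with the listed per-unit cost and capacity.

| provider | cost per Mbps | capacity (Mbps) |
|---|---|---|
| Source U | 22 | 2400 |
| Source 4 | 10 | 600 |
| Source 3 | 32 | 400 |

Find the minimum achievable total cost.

Cheapest first:
Take 600 from Source 4 at 10 — need 1800 more.
Source U at 22: take 1800 of its 2400 — requirement met.
Source 3: unused.
Cost = 600×10 + 1800×22 = 45600.

45600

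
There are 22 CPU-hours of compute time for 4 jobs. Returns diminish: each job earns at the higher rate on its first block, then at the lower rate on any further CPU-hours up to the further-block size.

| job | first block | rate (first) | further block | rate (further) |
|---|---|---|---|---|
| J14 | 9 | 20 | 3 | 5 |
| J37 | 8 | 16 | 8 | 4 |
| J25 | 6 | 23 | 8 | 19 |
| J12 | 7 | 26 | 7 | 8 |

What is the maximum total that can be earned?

500

Treat each block as its own option and order by rate: J12/tier1 26 > J25/tier1 23 > J14/tier1 20 > J25/tier2 19 > J37/tier1 16 > J12/tier2 8 > J14/tier2 5 > J37/tier2 4.
J12/tier1 (26): +7 — 15 left.
J25/tier1 (23): +6 — 9 left.
J14/tier1 (20): +9 — 0 left.
Total = 26×7 + 23×6 + 20×9 = 500.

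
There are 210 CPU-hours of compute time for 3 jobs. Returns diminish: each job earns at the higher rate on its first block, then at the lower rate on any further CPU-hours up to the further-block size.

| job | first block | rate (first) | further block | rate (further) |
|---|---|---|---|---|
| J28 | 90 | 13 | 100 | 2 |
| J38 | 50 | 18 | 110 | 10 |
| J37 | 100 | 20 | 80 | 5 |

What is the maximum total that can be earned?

Order all 6 blocks by rate: J37/T1 20 > J38/T1 18 > J28/T1 13 > J38/T2 10 > J37/T2 5 > J28/T2 2.
Fill J37 T1 block (100 at 20) ; 110 left.
J38/T1 (18): +50 ; 60 left.
J28 T1 at 13: only 60 left, fill 60.
Total = 20×100 + 18×50 + 13×60 = 3680.

3680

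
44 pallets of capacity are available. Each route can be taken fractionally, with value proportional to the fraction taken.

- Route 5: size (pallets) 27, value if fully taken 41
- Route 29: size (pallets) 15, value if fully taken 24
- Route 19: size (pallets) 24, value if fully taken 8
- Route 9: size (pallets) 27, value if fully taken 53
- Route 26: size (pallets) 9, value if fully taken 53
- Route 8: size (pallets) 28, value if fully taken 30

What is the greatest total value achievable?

118.8

Rank by value-to-size ratio: Route 26 53/9≈5.89, Route 9 53/27≈1.96, Route 29 24/15≈1.6, Route 5 41/27≈1.52, Route 8 30/28≈1.07, Route 19 8/24≈0.333.
Route 26: take in full, 9 pallets for value 53 ; 35 left.
Route 9: take in full, 27 pallets for value 53 ; 8 left.
8 pallets left: a 8/15 share of Route 29 gives 24×8/15 = 12.8.
Total value = 118.8.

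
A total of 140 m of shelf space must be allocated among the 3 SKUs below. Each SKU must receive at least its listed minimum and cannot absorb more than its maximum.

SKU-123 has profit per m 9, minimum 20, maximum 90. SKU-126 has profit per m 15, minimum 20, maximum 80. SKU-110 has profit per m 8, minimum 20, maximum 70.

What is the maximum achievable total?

Meeting every minimum uses 20+20+20 = 60 m, leaving 80.
Order the SKUs by profit per m: SKU-126 15 > SKU-123 9 > SKU-110 8.
Give SKU-126 60 more to hit its cap of 80 — 20 left.
SKU-123 has room for 70 more but only 20 remain, so it gets 40.
Total = 9×40 + 15×80 + 8×20 = 1720.

1720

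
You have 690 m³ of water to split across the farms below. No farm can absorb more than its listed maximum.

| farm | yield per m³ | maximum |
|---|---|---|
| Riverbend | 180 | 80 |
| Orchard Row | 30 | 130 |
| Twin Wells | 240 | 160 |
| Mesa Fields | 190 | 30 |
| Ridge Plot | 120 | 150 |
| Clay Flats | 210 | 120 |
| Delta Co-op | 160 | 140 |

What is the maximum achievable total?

Order the farms by yield per m³: Twin Wells 240 > Clay Flats 210 > Mesa Fields 190 > Riverbend 180 > Delta Co-op 160 > Ridge Plot 120 > Orchard Row 30.
Give Twin Wells 160 to hit its cap of 160 — 530 left.
Clay Flats: +120 to 120 (cap) — 410 left.
Give Mesa Fields 30 to hit its cap of 30 — 380 left.
Riverbend: +80 to 80 (cap) — 300 left.
Delta Co-op: +140 to 140 (cap) — 160 left.
Ridge Plot: +150 to 150 (cap) — 10 left.
Orchard Row: +10 (room for 130) → 10. Pool exhausted.
Total = 180×80 + 30×10 + 240×160 + 190×30 + 120×150 + 210×120 + 160×140 = 124400.

124400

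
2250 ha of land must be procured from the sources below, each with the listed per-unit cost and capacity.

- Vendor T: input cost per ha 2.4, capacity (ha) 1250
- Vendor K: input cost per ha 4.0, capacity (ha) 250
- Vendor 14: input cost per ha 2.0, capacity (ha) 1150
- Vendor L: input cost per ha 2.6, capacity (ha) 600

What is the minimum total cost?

4940

Use sources in increasing cost order.
Vendor 14 at 2.0: take all 1150 ha — 1100 still needed.
Vendor T at 2.4: take 1100 of its 1250 — requirement met.
Vendor L, Vendor K: unused.
Cost = 1150×2.0 + 1100×2.4 = 4940.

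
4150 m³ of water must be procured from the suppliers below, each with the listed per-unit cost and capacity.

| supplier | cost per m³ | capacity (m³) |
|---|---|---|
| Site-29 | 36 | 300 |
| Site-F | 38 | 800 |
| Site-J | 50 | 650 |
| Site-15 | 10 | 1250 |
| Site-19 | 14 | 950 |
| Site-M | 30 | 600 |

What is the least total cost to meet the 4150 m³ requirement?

97500

Fill from the cheapest supplier first.
Take 1250 from Site-15 at 10 — need 2900 more.
Site-19 (14): use full 950 — 1950 m³ to go.
Site-M at 30: take all 600 m³ — 1350 still needed.
Site-29 at 36: take all 300 m³ — 1050 still needed.
Site-F (38): use full 800 — 250 m³ to go.
Take 250 from Site-J at 50 to finish.
Cost = 1250×10 + 950×14 + 600×30 + 300×36 + 800×38 + 250×50 = 97500.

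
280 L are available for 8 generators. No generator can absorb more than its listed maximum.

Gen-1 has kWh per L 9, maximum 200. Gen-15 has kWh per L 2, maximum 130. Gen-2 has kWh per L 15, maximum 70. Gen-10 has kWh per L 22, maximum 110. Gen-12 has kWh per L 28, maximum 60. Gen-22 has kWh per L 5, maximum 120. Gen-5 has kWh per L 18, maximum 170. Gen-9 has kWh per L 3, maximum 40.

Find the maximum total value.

Rank by kWh per L: Gen-12 28 > Gen-10 22 > Gen-5 18 > Gen-2 15 > Gen-1 9 > Gen-22 5 > Gen-9 3 > Gen-15 2.
Give Gen-12 60 to hit its cap of 60 — 220 left.
Gen-10 takes 110 to reach its cap of 110 — 110 left.
Only 110 left; Gen-5 takes them to reach 110.
Total = 22×110 + 28×60 + 18×110 = 6080.

6080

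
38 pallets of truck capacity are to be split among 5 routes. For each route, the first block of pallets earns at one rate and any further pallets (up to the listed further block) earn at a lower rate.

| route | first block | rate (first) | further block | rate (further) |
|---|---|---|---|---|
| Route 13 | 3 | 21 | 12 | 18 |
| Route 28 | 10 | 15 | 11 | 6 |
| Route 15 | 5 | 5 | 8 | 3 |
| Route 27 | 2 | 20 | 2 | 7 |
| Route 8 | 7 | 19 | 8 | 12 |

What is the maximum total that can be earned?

Rank every tier by rate: Route 13/T1 21 > Route 27/T1 20 > Route 8/T1 19 > Route 13/T2 18 > Route 28/T1 15 > Route 8/T2 12 > Route 27/T2 7 > Route 28/T2 6 > Route 15/T1 5 > Route 15/T2 3.
Route 13 T1 at 21: fill all 3 — 35 left.
Route 27/T1 (20): +2 — 33 left.
Route 8/T1 (19): +7 — 26 left.
Route 13 T2 at 18: fill all 12 — 14 left.
Fill Route 28 T1 block (10 at 15) — 4 left.
Route 8 T2 at 12: only 4 left, fill 4.
Total = 21×3 + 20×2 + 19×7 + 18×12 + 15×10 + 12×4 = 650.

650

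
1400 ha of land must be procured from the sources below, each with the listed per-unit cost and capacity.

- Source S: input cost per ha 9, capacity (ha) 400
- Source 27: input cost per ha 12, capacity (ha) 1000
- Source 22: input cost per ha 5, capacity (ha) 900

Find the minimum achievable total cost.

9300

Fill from the cheapest source first.
Take 900 from Source 22 at 5 — need 500 more.
Source S (9): use full 400 — 100 ha to go.
Source 27 at 12: take 100 of its 1000 — requirement met.
Cost = 900×5 + 400×9 + 100×12 = 9300.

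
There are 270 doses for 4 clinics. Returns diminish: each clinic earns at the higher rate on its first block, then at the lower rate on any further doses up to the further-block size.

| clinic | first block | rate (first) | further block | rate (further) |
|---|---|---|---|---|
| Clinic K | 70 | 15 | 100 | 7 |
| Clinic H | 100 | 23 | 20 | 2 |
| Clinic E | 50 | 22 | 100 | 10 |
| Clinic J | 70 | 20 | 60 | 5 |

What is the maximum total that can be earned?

Treat each block as its own option and order by rate: Clinic H/T1 23 > Clinic E/T1 22 > Clinic J/T1 20 > Clinic K/T1 15 > Clinic E/T2 10 > Clinic K/T2 7 > Clinic J/T2 5 > Clinic H/T2 2.
Clinic H T1 at 23: fill all 100 — 170 left.
Clinic E T1 at 22: fill all 50 — 120 left.
Clinic J T1 at 20: fill all 70 — 50 left.
50 remain; put them into Clinic K T1 at 15.
Total = 23×100 + 22×50 + 20×70 + 15×50 = 5550.

5550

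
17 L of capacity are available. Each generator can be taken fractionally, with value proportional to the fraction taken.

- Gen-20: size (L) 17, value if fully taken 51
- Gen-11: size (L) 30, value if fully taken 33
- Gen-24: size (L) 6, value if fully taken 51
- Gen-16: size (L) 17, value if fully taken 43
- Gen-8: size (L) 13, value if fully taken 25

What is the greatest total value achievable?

84

Sort by value density: Gen-24 51/6≈8.5, Gen-20 51/17≈3, Gen-16 43/17≈2.53, Gen-8 25/13≈1.92, Gen-11 33/30≈1.1.
Gen-24: take in full, 6 L for value 51 → 11 left.
Only 11 L remain; take 11/17 of Gen-20 for value 51×11/17 = 33.
Total value = 84.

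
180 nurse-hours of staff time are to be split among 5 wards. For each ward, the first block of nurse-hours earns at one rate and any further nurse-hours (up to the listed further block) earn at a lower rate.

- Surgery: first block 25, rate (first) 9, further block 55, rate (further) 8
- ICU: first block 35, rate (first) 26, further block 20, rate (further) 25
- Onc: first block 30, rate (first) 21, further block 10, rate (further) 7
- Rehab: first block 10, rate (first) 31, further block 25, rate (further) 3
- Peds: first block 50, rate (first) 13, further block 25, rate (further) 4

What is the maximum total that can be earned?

Treat each block as its own option and order by rate: Rehab/tier1 31 > ICU/tier1 26 > ICU/tier2 25 > Onc/tier1 21 > Peds/tier1 13 > Surgery/tier1 9 > Surgery/tier2 8 > Onc/tier2 7 > Peds/tier2 4 > Rehab/tier2 3.
Rehab/tier1 (31): +10 → 170 left.
ICU tier1 at 26: fill all 35 → 135 left.
ICU tier2 at 25: fill all 20 → 115 left.
Onc/tier1 (21): +30 → 85 left.
Fill Peds tier1 block (50 at 13) → 35 left.
Surgery tier1 at 9: fill all 25 → 10 left.
10 remain; put them into Surgery tier2 at 8.
Total = 31×10 + 26×35 + 25×20 + 21×30 + 13×50 + 9×25 + 8×10 = 3305.

3305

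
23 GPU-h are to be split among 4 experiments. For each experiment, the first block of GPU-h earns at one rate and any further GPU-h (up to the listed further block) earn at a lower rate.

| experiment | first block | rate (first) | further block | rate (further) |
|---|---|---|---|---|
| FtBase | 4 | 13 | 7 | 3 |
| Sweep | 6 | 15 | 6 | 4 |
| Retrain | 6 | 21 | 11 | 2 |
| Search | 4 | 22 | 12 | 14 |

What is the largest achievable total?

402

Rank every tier by rate: Search/first 22 > Retrain/first 21 > Sweep/first 15 > Search/second 14 > FtBase/first 13 > Sweep/second 4 > FtBase/second 3 > Retrain/second 2.
Fill Search first block (4 at 22) — 19 left.
Retrain first at 21: fill all 6 — 13 left.
Fill Sweep first block (6 at 15) — 7 left.
7 remain; put them into Search second at 14.
Total = 22×4 + 21×6 + 15×6 + 14×7 = 402.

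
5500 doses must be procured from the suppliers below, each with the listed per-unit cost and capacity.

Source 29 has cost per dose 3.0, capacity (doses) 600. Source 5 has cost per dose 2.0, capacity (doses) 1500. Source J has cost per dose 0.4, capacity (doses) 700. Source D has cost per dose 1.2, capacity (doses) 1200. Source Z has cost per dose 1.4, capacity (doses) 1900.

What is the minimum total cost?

Use suppliers in increasing cost order.
Source J (0.4): use full 700 → 4800 doses to go.
Source D at 1.2: take all 1200 doses → 3600 still needed.
Source Z (1.4): use full 1900 → 1700 doses to go.
Take 1500 from Source 5 at 2.0 → need 200 more.
Take 200 from Source 29 at 3.0 to finish.
Cost = 700×0.4 + 1200×1.2 + 1900×1.4 + 1500×2.0 + 200×3.0 = 7980.

7980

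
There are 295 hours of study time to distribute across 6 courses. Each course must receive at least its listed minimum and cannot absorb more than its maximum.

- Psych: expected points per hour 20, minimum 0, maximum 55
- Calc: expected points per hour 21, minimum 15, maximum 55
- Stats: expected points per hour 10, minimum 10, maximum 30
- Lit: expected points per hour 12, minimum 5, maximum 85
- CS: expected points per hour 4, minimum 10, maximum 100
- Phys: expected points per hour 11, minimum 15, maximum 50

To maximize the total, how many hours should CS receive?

Meeting every minimum uses 0+15+10+5+10+15 = 55 hours, leaving 240.
Order the courses by expected points per hour: Calc 21 > Psych 20 > Lit 12 > Phys 11 > Stats 10 > CS 4.
Calc: +40 to 55 (cap) → 200 left.
Psych: +55 to 55 (cap) → 145 left.
Give Lit 80 more to hit its cap of 85 → 65 left.
Phys takes 35 more to reach its cap of 50 → 30 left.
Give Stats 20 more to hit its cap of 30 → 10 left.
CS: +10 (room for 90) → 20. Pool exhausted.

20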